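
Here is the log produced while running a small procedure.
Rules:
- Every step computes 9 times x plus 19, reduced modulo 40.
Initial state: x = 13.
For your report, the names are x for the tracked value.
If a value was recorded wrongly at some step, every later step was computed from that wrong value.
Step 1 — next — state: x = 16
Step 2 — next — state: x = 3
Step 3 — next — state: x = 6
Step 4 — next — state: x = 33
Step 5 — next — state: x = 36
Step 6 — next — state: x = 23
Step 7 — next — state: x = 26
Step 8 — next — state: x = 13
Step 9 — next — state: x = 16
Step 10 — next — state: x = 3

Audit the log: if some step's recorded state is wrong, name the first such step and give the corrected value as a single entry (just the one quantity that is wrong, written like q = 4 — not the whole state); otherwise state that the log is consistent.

Recomputing the run from the initial state:
step 1: x = 16
step 2: x = 3
step 3: x = 6
step 4: x = 33
step 5: x = 36
step 6: x = 23
step 7: x = 26
step 8: x = 13
step 9: x = 16
step 10: x = 3
This matches the log at every step.

no error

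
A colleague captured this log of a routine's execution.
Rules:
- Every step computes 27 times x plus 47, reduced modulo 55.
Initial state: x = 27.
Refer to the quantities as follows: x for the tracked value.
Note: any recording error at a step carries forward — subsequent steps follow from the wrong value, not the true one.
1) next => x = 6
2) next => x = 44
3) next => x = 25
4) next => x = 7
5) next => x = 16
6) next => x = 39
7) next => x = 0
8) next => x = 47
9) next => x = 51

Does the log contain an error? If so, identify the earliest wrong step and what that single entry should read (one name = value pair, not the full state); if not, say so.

no error

Step 1: x = (27*27 + 47) mod 55 = 6 — no discrepancy.
Step 2: x = (27*6 + 47) mod 55 = 44 — consistent with the log.
Step 3: x = (27*44 + 47) mod 55 = 25 — no discrepancy.
Step 4: x = (27*25 + 47) mod 55 = 7 — matches.
Step 5: x = (27*7 + 47) mod 55 = 16 — checks out.
Step 6: x = (27*16 + 47) mod 55 = 39 — confirmed correct.
Step 7: x = (27*39 + 47) mod 55 = 0 — exactly as logged.
Step 8: x = (27*0 + 47) mod 55 = 47 — confirmed correct.
Step 9: x = (27*47 + 47) mod 55 = 51 — in agreement.
All entries verified; no error found.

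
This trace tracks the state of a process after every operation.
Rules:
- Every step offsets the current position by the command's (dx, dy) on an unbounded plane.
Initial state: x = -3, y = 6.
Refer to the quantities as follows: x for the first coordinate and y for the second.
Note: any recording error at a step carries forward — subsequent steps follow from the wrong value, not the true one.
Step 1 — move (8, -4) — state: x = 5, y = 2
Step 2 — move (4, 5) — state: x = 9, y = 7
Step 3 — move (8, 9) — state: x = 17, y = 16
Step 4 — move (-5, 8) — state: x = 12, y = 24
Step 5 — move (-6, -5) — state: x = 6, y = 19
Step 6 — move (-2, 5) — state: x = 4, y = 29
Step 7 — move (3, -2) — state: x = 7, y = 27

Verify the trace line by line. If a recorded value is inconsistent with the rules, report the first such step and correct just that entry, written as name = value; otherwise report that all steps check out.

Recomputing the run from the initial state:
step 1: x = 5, y = 2
step 2: x = 9, y = 7
step 3: x = 17, y = 16
step 4: x = 12, y = 24
step 5: x = 6, y = 19
step 6: x = 4, y = 24
step 7: x = 7, y = 22
The first disagreement with the trace is at step 6, where the value should be y = 24.

step 6, y = 24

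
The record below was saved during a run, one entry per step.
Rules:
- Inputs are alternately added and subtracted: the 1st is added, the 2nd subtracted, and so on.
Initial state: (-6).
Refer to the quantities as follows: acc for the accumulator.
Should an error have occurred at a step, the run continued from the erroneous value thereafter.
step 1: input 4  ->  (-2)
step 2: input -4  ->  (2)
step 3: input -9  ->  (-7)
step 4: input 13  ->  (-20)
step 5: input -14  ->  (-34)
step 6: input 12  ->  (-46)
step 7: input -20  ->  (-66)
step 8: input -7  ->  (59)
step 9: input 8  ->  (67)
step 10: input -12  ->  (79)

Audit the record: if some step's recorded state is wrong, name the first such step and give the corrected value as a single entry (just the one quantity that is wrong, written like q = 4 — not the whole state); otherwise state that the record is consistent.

Recomputing the run from the initial state:
step 1: acc = -2
step 2: acc = 2
step 3: acc = -7
step 4: acc = -20
step 5: acc = -34
step 6: acc = -46
step 7: acc = -66
step 8: acc = -59
step 9: acc = -51
step 10: acc = -39
The first disagreement with the record is at step 8, where the value should be acc = -59.

step 8, acc = -59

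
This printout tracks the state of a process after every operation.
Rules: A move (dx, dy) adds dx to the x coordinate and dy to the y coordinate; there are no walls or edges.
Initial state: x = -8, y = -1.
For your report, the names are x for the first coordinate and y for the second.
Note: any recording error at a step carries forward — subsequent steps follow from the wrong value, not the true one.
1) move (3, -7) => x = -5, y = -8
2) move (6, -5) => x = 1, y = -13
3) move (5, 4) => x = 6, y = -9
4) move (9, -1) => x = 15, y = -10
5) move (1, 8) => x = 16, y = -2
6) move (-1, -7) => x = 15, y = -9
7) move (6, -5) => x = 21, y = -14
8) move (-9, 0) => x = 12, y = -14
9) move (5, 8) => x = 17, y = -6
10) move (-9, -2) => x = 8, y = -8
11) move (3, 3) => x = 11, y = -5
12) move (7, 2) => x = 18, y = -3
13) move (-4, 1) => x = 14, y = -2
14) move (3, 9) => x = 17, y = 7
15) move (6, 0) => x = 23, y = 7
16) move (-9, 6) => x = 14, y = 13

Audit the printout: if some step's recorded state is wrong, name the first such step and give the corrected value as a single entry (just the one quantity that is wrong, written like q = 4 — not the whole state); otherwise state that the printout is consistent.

no error

Recomputing the run from the initial state:
step 1: x = -5, y = -8
step 2: x = 1, y = -13
step 3: x = 6, y = -9
step 4: x = 15, y = -10
step 5: x = 16, y = -2
step 6: x = 15, y = -9
step 7: x = 21, y = -14
step 8: x = 12, y = -14
step 9: x = 17, y = -6
step 10: x = 8, y = -8
step 11: x = 11, y = -5
step 12: x = 18, y = -3
step 13: x = 14, y = -2
step 14: x = 17, y = 7
step 15: x = 23, y = 7
step 16: x = 14, y = 13
This matches the printout at every step.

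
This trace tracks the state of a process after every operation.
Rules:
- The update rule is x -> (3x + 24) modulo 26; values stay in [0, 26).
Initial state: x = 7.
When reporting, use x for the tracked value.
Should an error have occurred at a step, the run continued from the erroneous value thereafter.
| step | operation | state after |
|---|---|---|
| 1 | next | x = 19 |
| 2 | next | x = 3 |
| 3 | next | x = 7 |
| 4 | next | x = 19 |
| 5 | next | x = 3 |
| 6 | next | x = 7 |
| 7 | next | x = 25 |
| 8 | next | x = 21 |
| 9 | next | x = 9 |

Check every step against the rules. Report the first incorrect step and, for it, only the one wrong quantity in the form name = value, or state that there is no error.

Recomputing the run from the initial state:
step 1: x = 19
step 2: x = 3
step 3: x = 7
step 4: x = 19
step 5: x = 3
step 6: x = 7
step 7: x = 19
step 8: x = 3
step 9: x = 7
The first disagreement with the trace is at step 7, where the value should be x = 19.

step 7, x = 19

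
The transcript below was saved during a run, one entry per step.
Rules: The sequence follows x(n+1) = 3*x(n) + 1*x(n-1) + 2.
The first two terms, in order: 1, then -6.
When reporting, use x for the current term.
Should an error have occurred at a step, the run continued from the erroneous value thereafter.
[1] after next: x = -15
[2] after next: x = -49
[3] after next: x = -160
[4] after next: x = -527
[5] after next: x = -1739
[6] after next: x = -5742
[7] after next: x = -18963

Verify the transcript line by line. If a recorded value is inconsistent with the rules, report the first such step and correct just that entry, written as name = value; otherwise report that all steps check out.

Recomputing the run from the initial state:
step 1: x = -15
step 2: x = -49
step 3: x = -160
step 4: x = -527
step 5: x = -1739
step 6: x = -5742
step 7: x = -18963
This matches the transcript at every step.

no error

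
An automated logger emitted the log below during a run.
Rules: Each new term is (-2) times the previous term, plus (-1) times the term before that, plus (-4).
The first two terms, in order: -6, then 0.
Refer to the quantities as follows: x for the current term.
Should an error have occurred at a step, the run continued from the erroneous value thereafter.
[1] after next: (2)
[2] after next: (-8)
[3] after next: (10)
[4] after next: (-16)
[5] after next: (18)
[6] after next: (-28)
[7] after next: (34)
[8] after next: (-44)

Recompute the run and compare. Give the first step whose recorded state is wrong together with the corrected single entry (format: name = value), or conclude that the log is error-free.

step 6, x = -24

Recomputing the run from the initial state:
step 1: x = 2
step 2: x = -8
step 3: x = 10
step 4: x = -16
step 5: x = 18
step 6: x = -24
step 7: x = 26
step 8: x = -32
The first disagreement with the log is at step 6, where the value should be x = -24.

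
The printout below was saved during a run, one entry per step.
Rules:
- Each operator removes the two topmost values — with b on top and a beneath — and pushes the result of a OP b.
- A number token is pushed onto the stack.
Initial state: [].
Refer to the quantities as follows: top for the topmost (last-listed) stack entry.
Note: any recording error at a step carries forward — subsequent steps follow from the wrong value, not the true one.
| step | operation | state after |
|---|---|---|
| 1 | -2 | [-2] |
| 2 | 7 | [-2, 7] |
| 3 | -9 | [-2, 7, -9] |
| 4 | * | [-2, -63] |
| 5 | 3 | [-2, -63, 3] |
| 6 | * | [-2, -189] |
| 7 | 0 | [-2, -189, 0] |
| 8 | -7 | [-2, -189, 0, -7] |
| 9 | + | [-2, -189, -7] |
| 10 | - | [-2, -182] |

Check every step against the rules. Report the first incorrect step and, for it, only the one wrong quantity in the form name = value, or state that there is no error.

step 1: push -2: top = -2 -> in agreement
step 2: push 7: top = 7 -> verified
step 3: push -9: top = -9 -> agrees with the printout
step 4: 7 * -9 = -63 -> exactly as logged
step 5: push 3: top = 3 -> matches
step 6: -63 * 3 = -189 -> checks out
step 7: push 0: top = 0 -> in agreement
step 8: push -7: top = -7 -> same as recorded
step 9: 0 + -7 = -7 -> exactly as logged
step 10: -189 - -7 = -182 -> matches
The whole run recomputes cleanly — no discrepancies.

no error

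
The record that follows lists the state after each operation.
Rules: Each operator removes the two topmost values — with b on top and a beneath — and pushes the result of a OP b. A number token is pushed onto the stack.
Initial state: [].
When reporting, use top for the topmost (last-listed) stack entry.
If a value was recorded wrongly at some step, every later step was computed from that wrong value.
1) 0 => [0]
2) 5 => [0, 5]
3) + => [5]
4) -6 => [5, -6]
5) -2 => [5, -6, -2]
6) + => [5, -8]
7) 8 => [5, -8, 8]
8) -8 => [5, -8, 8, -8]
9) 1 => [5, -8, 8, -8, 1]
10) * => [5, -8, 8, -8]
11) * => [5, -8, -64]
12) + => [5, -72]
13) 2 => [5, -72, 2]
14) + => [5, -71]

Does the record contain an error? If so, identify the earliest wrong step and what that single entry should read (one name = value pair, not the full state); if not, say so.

1. push 0: top = 0 (verified)
2. push 5: top = 5 (no discrepancy)
3. 0 + 5 = 5 (same as recorded)
4. push -6: top = -6 (matches)
5. push -2: top = -2 (confirmed correct)
6. -6 + -2 = -8 (no discrepancy)
7. push 8: top = 8 (matches)
8. push -8: top = -8 (in agreement)
9. push 1: top = 1 (no discrepancy)
10. -8 * 1 = -8 (matches)
11. 8 * -8 = -64 (no discrepancy)
12. -8 + -64 = -72 (matches)
13. push 2: top = 2 (exactly as logged)
14. -72 + 2 = -70 (the record disagrees here)
That makes step 14 the first incorrect line — top = -70 is what it should show.

step 14, top = -70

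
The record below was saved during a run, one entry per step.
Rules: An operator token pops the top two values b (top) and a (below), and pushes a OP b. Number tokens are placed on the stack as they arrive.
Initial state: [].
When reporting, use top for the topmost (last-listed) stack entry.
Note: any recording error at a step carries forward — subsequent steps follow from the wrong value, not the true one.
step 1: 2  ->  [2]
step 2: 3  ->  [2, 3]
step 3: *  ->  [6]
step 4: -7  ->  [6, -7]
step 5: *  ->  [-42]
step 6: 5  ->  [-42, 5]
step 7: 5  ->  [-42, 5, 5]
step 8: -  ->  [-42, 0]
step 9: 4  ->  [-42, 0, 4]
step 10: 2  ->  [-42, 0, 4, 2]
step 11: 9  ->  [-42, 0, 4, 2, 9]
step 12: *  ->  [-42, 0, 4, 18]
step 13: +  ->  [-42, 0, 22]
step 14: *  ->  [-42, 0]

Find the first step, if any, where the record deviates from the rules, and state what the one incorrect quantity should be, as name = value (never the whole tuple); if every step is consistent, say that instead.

Recomputing the run from the initial state:
step 1: [2]
step 2: [2, 3]
step 3: [6]
step 4: [6, -7]
step 5: [-42]
step 6: [-42, 5]
step 7: [-42, 5, 5]
step 8: [-42, 0]
step 9: [-42, 0, 4]
step 10: [-42, 0, 4, 2]
step 11: [-42, 0, 4, 2, 9]
step 12: [-42, 0, 4, 18]
step 13: [-42, 0, 22]
step 14: [-42, 0]
This matches the record at every step.

no error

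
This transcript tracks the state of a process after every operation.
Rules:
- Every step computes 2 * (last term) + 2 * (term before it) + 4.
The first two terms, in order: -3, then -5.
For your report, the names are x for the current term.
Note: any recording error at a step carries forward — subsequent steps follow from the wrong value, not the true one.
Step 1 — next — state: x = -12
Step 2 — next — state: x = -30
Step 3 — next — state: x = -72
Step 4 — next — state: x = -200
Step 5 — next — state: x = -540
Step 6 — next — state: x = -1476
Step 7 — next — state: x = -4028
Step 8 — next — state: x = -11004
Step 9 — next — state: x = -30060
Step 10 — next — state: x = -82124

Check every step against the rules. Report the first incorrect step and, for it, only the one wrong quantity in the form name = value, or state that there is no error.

Recomputing the run from the initial state:
step 1: x = -12
step 2: x = -30
step 3: x = -80
step 4: x = -216
step 5: x = -588
step 6: x = -1604
step 7: x = -4380
step 8: x = -11964
step 9: x = -32684
step 10: x = -89292
The first disagreement with the transcript is at step 3, where the value should be x = -80.

step 3, x = -80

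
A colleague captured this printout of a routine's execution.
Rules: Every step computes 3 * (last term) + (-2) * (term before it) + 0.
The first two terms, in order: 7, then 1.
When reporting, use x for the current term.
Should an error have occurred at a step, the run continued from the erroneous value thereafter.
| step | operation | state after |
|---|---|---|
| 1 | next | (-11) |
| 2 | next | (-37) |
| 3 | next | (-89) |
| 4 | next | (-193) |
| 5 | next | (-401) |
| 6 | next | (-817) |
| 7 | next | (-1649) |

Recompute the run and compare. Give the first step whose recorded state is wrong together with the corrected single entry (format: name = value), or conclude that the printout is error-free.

step 2, x = -35

step 1: x = 3*(1) + (-2)*(7) + (0) = -11 -> verified
step 2: x = 3*(-11) + (-2)*(1) + (0) = -35 -> the entry is off here
The audit stops at step 2: the recorded entry is wrong and should be x = -35.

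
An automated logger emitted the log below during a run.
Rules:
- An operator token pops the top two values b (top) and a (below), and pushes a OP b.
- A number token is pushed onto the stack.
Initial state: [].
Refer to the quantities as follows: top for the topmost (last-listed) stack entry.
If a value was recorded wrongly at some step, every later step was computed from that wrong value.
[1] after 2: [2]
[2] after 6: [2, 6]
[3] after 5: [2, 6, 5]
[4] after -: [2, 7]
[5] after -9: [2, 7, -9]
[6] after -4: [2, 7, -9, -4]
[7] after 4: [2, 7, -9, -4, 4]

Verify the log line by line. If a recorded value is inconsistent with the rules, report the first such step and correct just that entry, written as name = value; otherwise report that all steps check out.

Recomputing the run from the initial state:
step 1: [2]
step 2: [2, 6]
step 3: [2, 6, 5]
step 4: [2, 1]
step 5: [2, 1, -9]
step 6: [2, 1, -9, -4]
step 7: [2, 1, -9, -4, 4]
The first disagreement with the log is at step 4, where the value should be top = 1.

step 4, top = 1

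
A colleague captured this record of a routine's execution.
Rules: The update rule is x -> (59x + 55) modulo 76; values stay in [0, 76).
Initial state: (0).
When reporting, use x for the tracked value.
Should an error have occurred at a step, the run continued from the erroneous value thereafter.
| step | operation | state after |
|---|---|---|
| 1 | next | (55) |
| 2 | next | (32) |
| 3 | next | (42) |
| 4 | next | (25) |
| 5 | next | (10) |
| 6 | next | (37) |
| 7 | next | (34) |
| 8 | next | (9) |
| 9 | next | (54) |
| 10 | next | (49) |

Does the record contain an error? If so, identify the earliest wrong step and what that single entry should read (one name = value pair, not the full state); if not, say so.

step 3, x = 43

1. x = (59*0 + 55) mod 76 = 55 (in agreement)
2. x = (59*55 + 55) mod 76 = 32 (consistent with the record)
3. x = (59*32 + 55) mod 76 = 43 (a discrepancy with the record)
First incorrect step: 3; the correct value is x = 43.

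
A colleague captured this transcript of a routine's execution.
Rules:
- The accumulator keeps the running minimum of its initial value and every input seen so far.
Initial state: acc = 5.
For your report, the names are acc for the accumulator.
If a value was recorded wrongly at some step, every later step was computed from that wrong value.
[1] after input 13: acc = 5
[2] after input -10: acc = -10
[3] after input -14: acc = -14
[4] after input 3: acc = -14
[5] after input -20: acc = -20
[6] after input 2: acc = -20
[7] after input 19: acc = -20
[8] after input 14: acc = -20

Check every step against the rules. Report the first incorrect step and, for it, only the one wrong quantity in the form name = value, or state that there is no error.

no error

Recomputing the run from the initial state:
step 1: acc = 5
step 2: acc = -10
step 3: acc = -14
step 4: acc = -14
step 5: acc = -20
step 6: acc = -20
step 7: acc = -20
step 8: acc = -20
This matches the transcript at every step.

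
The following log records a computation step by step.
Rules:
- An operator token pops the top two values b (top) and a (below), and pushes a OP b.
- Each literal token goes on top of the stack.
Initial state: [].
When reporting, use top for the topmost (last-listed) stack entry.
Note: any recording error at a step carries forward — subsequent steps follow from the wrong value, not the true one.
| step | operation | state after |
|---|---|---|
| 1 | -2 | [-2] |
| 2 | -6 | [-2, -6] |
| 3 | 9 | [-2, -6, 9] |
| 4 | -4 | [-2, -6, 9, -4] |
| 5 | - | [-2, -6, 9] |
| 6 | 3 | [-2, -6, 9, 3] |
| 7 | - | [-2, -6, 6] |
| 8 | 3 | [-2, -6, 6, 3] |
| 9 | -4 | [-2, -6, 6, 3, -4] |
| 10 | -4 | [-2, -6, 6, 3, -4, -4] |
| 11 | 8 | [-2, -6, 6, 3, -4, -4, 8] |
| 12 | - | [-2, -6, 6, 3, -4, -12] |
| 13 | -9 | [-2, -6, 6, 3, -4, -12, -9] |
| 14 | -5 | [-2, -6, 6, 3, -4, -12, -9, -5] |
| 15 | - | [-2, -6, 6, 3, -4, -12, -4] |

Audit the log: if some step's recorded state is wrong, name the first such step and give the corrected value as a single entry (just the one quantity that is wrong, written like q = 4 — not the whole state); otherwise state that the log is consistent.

1. push -2: top = -2 (confirmed correct)
2. push -6: top = -6 (agrees with the log)
3. push 9: top = 9 (no discrepancy)
4. push -4: top = -4 (confirmed correct)
5. 9 - -4 = 13 (the log has a different value)
Conclusion: step 5 carries the first error; the entry should be top = 13.

step 5, top = 13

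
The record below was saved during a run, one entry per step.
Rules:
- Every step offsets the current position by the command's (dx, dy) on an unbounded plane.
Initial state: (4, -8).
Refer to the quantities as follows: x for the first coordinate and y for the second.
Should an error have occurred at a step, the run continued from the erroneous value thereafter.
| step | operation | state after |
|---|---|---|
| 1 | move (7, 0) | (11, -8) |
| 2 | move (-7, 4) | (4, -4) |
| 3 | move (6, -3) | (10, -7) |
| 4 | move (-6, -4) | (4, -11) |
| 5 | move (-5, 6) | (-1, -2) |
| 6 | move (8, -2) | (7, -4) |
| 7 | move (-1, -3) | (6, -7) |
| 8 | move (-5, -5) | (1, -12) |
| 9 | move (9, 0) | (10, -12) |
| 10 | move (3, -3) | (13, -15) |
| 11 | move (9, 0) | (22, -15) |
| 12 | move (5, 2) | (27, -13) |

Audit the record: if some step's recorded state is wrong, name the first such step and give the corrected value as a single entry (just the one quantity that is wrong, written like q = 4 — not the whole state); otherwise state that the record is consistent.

step 5, y = -5

Recomputing the run from the initial state:
step 1: x = 11, y = -8
step 2: x = 4, y = -4
step 3: x = 10, y = -7
step 4: x = 4, y = -11
step 5: x = -1, y = -5
step 6: x = 7, y = -7
step 7: x = 6, y = -10
step 8: x = 1, y = -15
step 9: x = 10, y = -15
step 10: x = 13, y = -18
step 11: x = 22, y = -18
step 12: x = 27, y = -16
The first disagreement with the record is at step 5, where the value should be y = -5.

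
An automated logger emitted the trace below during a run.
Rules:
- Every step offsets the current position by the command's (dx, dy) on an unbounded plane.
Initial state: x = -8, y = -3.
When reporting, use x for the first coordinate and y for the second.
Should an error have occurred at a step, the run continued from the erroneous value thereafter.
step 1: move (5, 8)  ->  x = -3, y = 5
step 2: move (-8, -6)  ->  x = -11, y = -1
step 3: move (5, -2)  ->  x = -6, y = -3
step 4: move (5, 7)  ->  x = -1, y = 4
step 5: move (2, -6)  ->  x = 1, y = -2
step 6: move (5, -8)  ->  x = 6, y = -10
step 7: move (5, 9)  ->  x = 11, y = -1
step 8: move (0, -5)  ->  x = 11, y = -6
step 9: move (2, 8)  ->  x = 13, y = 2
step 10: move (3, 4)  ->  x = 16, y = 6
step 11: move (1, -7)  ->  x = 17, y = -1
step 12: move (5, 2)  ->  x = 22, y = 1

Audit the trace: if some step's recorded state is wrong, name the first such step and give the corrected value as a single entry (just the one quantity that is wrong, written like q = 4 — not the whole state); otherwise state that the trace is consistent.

Step 1: x = -8 + (5) = -3, y = -3 + (8) = 5 — checks out.
Step 2: x = -3 + (-8) = -11, y = 5 + (-6) = -1 — matches.
Step 3: x = -11 + (5) = -6, y = -1 + (-2) = -3 — in agreement.
Step 4: x = -6 + (5) = -1, y = -3 + (7) = 4 — confirmed correct.
Step 5: x = -1 + (2) = 1, y = 4 + (-6) = -2 — same as recorded.
Step 6: x = 1 + (5) = 6, y = -2 + (-8) = -10 — matches.
Step 7: x = 6 + (5) = 11, y = -10 + (9) = -1 — confirmed correct.
Step 8: x = 11 + (0) = 11, y = -1 + (-5) = -6 — verified.
Step 9: x = 11 + (2) = 13, y = -6 + (8) = 2 — same as recorded.
Step 10: x = 13 + (3) = 16, y = 2 + (4) = 6 — consistent with the trace.
Step 11: x = 16 + (1) = 17, y = 6 + (-7) = -1 — matches.
Step 12: x = 17 + (5) = 22, y = -1 + (2) = 1 — agrees with the trace.
All entries verified; no error found.

no error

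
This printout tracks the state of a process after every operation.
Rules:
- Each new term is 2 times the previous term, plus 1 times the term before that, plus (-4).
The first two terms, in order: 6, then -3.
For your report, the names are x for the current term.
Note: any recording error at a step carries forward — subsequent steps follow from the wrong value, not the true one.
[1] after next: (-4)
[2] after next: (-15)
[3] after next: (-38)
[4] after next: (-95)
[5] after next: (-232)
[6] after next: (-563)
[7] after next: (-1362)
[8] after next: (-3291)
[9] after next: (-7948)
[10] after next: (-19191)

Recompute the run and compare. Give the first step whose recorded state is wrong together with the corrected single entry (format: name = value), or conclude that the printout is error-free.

1. x = 2*(-3) + (1)*(6) + (-4) = -4 (matches)
2. x = 2*(-4) + (1)*(-3) + (-4) = -15 (consistent with the printout)
3. x = 2*(-15) + (1)*(-4) + (-4) = -38 (confirmed correct)
4. x = 2*(-38) + (1)*(-15) + (-4) = -95 (in agreement)
5. x = 2*(-95) + (1)*(-38) + (-4) = -232 (agrees with the printout)
6. x = 2*(-232) + (1)*(-95) + (-4) = -563 (matches)
7. x = 2*(-563) + (1)*(-232) + (-4) = -1362 (in agreement)
8. x = 2*(-1362) + (1)*(-563) + (-4) = -3291 (checks out)
9. x = 2*(-3291) + (1)*(-1362) + (-4) = -7948 (in agreement)
10. x = 2*(-7948) + (1)*(-3291) + (-4) = -19191 (no discrepancy)
All steps check out; nothing to correct.

no error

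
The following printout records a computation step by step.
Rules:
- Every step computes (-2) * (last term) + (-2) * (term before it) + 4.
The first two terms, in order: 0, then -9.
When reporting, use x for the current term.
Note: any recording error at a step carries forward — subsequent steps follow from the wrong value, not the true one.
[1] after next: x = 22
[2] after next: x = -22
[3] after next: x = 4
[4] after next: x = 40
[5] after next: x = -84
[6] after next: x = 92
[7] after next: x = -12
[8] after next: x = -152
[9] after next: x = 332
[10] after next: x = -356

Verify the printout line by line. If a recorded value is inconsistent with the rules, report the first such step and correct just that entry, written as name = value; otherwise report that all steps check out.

Step 1: x = -2*(-9) + (-2)*(0) + (4) = 22 — agrees with the printout.
Step 2: x = -2*(22) + (-2)*(-9) + (4) = -22 — exactly as logged.
Step 3: x = -2*(-22) + (-2)*(22) + (4) = 4 — exactly as logged.
Step 4: x = -2*(4) + (-2)*(-22) + (4) = 40 — matches.
Step 5: x = -2*(40) + (-2)*(4) + (4) = -84 — agrees with the printout.
Step 6: x = -2*(-84) + (-2)*(40) + (4) = 92 — confirmed correct.
Step 7: x = -2*(92) + (-2)*(-84) + (4) = -12 — matches.
Step 8: x = -2*(-12) + (-2)*(92) + (4) = -156 — the printout has a different value.
First incorrect step: 8; the correct value is x = -156.

step 8, x = -156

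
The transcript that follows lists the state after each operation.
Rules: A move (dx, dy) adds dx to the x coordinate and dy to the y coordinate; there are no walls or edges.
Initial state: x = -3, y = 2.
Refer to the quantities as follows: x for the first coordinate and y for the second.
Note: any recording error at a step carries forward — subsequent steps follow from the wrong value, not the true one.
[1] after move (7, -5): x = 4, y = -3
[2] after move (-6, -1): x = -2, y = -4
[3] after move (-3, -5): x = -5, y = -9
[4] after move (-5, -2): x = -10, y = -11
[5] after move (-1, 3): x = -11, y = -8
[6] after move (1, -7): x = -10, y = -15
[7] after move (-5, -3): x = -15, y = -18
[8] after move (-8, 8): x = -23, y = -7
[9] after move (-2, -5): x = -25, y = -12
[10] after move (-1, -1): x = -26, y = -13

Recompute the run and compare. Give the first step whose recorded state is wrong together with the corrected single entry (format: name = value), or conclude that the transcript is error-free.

step 8, y = -10

Step 1: x = -3 + (7) = 4, y = 2 + (-5) = -3 — agrees with the transcript.
Step 2: x = 4 + (-6) = -2, y = -3 + (-1) = -4 — verified.
Step 3: x = -2 + (-3) = -5, y = -4 + (-5) = -9 — agrees with the transcript.
Step 4: x = -5 + (-5) = -10, y = -9 + (-2) = -11 — confirmed correct.
Step 5: x = -10 + (-1) = -11, y = -11 + (3) = -8 — verified.
Step 6: x = -11 + (1) = -10, y = -8 + (-7) = -15 — verified.
Step 7: x = -10 + (-5) = -15, y = -15 + (-3) = -18 — consistent with the transcript.
Step 8: x = -15 + (-8) = -23, y = -18 + (8) = -10 — the transcript has a different value.
First incorrect step: 8; the correct value is y = -10.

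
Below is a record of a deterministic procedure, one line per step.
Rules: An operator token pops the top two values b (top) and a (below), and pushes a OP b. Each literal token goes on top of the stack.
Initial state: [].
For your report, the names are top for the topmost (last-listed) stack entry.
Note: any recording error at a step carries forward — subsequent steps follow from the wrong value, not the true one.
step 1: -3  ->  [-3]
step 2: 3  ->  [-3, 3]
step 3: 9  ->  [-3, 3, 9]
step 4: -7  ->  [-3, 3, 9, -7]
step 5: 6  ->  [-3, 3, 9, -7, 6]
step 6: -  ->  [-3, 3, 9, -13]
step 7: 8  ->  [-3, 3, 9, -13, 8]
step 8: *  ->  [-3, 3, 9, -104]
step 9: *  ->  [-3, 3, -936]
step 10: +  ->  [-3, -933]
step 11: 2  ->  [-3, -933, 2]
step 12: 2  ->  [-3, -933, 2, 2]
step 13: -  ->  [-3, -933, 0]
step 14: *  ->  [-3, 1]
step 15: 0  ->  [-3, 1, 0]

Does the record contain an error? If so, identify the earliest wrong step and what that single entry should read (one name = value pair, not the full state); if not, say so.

step 14, top = 0

step 1: push -3: top = -3 -> checks out
step 2: push 3: top = 3 -> agrees with the record
step 3: push 9: top = 9 -> same as recorded
step 4: push -7: top = -7 -> checks out
step 5: push 6: top = 6 -> no discrepancy
step 6: -7 - 6 = -13 -> checks out
step 7: push 8: top = 8 -> agrees with the record
step 8: -13 * 8 = -104 -> exactly as logged
step 9: 9 * -104 = -936 -> verified
step 10: 3 + -936 = -933 -> same as recorded
step 11: push 2: top = 2 -> consistent with the record
step 12: push 2: top = 2 -> no discrepancy
step 13: 2 - 2 = 0 -> matches
step 14: -933 * 0 = 0 -> first mismatch against the record
First deviation found at step 14; the corrected entry is top = 0.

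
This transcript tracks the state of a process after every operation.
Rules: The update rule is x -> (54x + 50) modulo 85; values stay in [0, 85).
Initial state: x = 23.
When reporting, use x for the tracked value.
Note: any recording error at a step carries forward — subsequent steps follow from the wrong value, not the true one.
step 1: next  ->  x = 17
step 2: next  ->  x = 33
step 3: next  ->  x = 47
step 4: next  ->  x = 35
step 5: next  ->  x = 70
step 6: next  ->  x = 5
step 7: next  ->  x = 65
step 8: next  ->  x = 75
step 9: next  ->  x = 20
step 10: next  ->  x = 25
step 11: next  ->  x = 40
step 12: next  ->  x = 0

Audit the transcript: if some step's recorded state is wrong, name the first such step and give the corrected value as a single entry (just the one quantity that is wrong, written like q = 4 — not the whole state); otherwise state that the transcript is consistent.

step 4, x = 38

Recomputing the run from the initial state:
step 1: x = 17
step 2: x = 33
step 3: x = 47
step 4: x = 38
step 5: x = 62
step 6: x = 83
step 7: x = 27
step 8: x = 63
step 9: x = 52
step 10: x = 53
step 11: x = 22
step 12: x = 48
The first disagreement with the transcript is at step 4, where the value should be x = 38.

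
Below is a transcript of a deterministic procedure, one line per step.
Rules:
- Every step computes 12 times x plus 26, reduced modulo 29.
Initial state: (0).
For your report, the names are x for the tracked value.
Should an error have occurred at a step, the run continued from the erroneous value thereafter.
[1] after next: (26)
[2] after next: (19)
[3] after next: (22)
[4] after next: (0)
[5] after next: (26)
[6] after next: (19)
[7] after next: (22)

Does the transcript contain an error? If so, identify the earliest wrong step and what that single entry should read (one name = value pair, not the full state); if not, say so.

no error

1. x = (12*0 + 26) mod 29 = 26 (verified)
2. x = (12*26 + 26) mod 29 = 19 (no discrepancy)
3. x = (12*19 + 26) mod 29 = 22 (no discrepancy)
4. x = (12*22 + 26) mod 29 = 0 (no discrepancy)
5. x = (12*0 + 26) mod 29 = 26 (in agreement)
6. x = (12*26 + 26) mod 29 = 19 (in agreement)
7. x = (12*19 + 26) mod 29 = 22 (verified)
All steps check out; nothing to correct.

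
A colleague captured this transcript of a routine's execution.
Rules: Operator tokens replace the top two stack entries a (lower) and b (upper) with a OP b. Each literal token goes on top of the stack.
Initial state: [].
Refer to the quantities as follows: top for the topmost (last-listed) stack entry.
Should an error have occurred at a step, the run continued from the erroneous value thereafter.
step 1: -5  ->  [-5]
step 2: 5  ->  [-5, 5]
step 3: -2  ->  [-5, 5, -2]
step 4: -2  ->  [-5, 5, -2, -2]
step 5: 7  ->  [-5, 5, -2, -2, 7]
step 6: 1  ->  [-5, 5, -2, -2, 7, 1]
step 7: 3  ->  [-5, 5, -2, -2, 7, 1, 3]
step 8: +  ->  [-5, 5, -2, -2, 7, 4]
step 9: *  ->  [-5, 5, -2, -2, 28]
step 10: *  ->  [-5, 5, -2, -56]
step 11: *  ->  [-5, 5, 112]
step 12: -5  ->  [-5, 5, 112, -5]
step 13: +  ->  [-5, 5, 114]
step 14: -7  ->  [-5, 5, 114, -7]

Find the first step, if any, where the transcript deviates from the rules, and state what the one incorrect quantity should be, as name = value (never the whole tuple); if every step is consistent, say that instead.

Recomputing the run from the initial state:
step 1: [-5]
step 2: [-5, 5]
step 3: [-5, 5, -2]
step 4: [-5, 5, -2, -2]
step 5: [-5, 5, -2, -2, 7]
step 6: [-5, 5, -2, -2, 7, 1]
step 7: [-5, 5, -2, -2, 7, 1, 3]
step 8: [-5, 5, -2, -2, 7, 4]
step 9: [-5, 5, -2, -2, 28]
step 10: [-5, 5, -2, -56]
step 11: [-5, 5, 112]
step 12: [-5, 5, 112, -5]
step 13: [-5, 5, 107]
step 14: [-5, 5, 107, -7]
The first disagreement with the transcript is at step 13, where the value should be top = 107.

step 13, top = 107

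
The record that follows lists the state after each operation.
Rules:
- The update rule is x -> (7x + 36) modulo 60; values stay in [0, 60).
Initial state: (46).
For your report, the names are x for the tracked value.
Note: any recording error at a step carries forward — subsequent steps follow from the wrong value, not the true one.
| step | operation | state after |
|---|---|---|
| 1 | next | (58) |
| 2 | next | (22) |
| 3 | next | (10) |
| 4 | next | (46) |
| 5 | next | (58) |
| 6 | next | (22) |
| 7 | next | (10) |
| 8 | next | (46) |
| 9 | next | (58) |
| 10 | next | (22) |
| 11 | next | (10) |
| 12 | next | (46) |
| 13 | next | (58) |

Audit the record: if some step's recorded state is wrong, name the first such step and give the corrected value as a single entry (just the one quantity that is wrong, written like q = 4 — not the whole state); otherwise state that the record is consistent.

Recomputing the run from the initial state:
step 1: x = 58
step 2: x = 22
step 3: x = 10
step 4: x = 46
step 5: x = 58
step 6: x = 22
step 7: x = 10
step 8: x = 46
step 9: x = 58
step 10: x = 22
step 11: x = 10
step 12: x = 46
step 13: x = 58
This matches the record at every step.

no error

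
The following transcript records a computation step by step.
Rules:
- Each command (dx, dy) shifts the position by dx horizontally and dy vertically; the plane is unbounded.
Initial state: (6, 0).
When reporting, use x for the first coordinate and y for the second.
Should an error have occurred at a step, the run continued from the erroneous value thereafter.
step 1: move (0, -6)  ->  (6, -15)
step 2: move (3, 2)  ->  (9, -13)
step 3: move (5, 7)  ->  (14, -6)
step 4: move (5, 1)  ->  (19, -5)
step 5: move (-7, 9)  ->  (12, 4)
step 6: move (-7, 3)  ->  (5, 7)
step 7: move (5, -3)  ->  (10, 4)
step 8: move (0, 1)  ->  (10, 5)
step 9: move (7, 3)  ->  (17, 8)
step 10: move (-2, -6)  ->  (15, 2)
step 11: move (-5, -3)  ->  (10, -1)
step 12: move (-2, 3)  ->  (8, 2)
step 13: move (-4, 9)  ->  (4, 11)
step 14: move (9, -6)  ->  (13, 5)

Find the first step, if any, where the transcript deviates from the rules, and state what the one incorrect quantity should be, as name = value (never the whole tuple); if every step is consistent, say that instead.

step 1, y = -6

step 1: x = 6 + (0) = 6, y = 0 + (-6) = -6 -> not what was recorded
First incorrect step: 1; the correct value is y = -6.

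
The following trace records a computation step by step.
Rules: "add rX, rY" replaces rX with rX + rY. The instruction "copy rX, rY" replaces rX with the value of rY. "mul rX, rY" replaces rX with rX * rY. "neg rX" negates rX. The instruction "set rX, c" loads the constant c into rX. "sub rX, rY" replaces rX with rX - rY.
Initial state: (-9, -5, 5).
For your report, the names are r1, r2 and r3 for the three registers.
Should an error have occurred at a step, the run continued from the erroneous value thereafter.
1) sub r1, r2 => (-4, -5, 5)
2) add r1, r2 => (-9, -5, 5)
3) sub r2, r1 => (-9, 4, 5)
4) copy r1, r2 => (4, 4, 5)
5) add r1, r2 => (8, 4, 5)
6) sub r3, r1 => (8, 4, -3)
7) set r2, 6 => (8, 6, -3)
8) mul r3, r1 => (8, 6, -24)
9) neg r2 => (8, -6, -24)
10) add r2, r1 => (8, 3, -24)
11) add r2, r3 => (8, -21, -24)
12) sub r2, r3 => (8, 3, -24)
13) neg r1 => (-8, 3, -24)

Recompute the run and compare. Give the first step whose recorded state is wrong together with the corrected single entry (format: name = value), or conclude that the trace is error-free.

Step 1: r1 = -9 - -5 = -4 — exactly as logged.
Step 2: r1 = -4 + -5 = -9 — confirmed correct.
Step 3: r2 = -5 - -9 = 4 — same as recorded.
Step 4: r1 = 4 — in agreement.
Step 5: r1 = 4 + 4 = 8 — in agreement.
Step 6: r3 = 5 - 8 = -3 — no discrepancy.
Step 7: r2 = 6 — consistent with the trace.
Step 8: r3 = -3 * 8 = -24 — agrees with the trace.
Step 9: r2 = -(6) = -6 — checks out.
Step 10: r2 = -6 + 8 = 2 — the trace has a different value.
That makes step 10 the first incorrect line — r2 = 2 is what it should show.

step 10, r2 = 2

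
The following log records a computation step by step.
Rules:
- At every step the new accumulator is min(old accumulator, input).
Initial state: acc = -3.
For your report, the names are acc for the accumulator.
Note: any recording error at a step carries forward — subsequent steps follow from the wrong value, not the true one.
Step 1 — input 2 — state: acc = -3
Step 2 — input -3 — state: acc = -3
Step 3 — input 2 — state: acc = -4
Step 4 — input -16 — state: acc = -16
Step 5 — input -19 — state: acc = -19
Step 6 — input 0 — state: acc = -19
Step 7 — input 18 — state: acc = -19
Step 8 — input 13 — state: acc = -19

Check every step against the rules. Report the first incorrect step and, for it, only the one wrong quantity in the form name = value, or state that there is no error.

Recomputing the run from the initial state:
step 1: acc = -3
step 2: acc = -3
step 3: acc = -3
step 4: acc = -16
step 5: acc = -19
step 6: acc = -19
step 7: acc = -19
step 8: acc = -19
The first disagreement with the log is at step 3, where the value should be acc = -3.

step 3, acc = -3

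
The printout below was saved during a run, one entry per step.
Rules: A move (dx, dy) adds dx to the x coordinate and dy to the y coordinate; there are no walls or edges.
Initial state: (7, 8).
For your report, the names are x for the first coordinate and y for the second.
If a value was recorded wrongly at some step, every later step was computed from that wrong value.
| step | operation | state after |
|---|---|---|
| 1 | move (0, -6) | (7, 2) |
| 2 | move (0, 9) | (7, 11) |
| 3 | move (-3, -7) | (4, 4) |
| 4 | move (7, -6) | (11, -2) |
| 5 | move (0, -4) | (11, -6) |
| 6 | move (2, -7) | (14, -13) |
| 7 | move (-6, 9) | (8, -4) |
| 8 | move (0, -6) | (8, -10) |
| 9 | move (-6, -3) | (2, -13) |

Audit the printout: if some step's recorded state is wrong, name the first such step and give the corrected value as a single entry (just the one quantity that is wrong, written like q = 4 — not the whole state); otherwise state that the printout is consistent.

Recomputing the run from the initial state:
step 1: x = 7, y = 2
step 2: x = 7, y = 11
step 3: x = 4, y = 4
step 4: x = 11, y = -2
step 5: x = 11, y = -6
step 6: x = 13, y = -13
step 7: x = 7, y = -4
step 8: x = 7, y = -10
step 9: x = 1, y = -13
The first disagreement with the printout is at step 6, where the value should be x = 13.

step 6, x = 13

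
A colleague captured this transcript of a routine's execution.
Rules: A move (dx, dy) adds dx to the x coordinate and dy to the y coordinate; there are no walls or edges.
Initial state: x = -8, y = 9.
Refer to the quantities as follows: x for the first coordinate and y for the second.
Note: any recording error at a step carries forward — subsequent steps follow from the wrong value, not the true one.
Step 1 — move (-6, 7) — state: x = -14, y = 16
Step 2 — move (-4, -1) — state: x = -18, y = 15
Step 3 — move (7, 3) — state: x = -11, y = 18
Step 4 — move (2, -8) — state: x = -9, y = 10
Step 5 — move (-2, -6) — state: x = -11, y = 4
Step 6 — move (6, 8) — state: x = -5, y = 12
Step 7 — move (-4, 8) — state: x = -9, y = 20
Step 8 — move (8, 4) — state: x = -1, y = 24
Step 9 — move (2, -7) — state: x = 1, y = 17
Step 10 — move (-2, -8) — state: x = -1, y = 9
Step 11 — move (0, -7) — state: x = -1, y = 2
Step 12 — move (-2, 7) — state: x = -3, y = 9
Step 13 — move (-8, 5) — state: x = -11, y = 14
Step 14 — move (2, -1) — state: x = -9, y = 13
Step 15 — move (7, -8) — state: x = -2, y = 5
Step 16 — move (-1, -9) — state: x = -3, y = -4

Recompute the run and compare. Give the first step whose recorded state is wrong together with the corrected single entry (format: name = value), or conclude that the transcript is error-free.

Recomputing the run from the initial state:
step 1: x = -14, y = 16
step 2: x = -18, y = 15
step 3: x = -11, y = 18
step 4: x = -9, y = 10
step 5: x = -11, y = 4
step 6: x = -5, y = 12
step 7: x = -9, y = 20
step 8: x = -1, y = 24
step 9: x = 1, y = 17
step 10: x = -1, y = 9
step 11: x = -1, y = 2
step 12: x = -3, y = 9
step 13: x = -11, y = 14
step 14: x = -9, y = 13
step 15: x = -2, y = 5
step 16: x = -3, y = -4
This matches the transcript at every step.

no error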